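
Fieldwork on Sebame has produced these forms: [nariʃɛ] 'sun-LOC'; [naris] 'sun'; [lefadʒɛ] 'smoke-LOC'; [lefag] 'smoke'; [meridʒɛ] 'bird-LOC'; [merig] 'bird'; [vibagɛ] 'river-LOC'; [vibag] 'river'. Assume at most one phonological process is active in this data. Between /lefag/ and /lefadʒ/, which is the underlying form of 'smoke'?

The stem for 'smoke' ends in [dʒ] in [lefadʒɛ] but [g] in [lefag].
But 'river' keeps [g] in both environments ([vibagɛ], [vibag]), so there is no rule changing /g/ to [dʒ] before the LOC suffix.
So /dʒ/ is underlying, and a rule of depalatalization — palato-alveolar /dʒ/ and /ʃ/ become [g] and [s] when no front vowel follows — gives [g].

/lefadʒ/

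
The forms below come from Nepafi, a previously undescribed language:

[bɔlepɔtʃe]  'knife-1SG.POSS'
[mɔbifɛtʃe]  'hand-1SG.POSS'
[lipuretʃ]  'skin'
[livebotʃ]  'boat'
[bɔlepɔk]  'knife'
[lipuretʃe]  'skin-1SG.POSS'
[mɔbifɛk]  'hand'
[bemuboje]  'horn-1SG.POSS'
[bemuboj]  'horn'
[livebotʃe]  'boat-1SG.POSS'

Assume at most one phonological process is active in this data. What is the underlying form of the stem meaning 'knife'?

'knife' shows [k] ~ [tʃ] at the end of the stem ([bɔlepɔk] vs [bɔlepɔtʃe]).
But 'boat' keeps [tʃ] in both environments ([livebotʃ], [livebotʃe]), so there is no rule changing /tʃ/ to [k] in isolation.
Therefore /k/ is basic and [tʃ] is derived by palatalization before a front vowel (/k/ becomes palato-alveolar [tʃ] before a front vowel).
The underlying form of 'knife' is therefore /bɔlepɔk/.

/bɔlepɔk/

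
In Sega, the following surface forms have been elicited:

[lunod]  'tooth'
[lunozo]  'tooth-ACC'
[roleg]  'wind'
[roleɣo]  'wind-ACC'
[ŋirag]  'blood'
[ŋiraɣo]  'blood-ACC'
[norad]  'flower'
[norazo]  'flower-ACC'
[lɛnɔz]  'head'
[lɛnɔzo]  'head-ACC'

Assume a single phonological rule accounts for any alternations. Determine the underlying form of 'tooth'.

/lunod/

In [lunod] and [lunozo] the final segment of 'tooth' alternates: [d] ~ [z].
But 'head' keeps [z] in both environments ([lɛnɔz], [lɛnɔzo]), so there is no rule changing /z/ to [d] in isolation.
Therefore /d/ is basic and [z] is derived by intervocalic spirantization (voiced stops become fricatives between vowels).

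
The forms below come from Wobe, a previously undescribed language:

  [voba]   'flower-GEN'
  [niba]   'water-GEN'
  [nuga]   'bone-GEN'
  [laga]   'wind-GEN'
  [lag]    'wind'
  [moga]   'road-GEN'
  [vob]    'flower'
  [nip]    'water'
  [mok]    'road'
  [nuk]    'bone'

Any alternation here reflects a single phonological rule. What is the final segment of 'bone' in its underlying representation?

In [nuga] and [nuk] the final segment of 'bone' alternates: [g] ~ [k].
If /g/ were underlying and a rule turned it into [k] in isolation, 'wind' would also alternate; but it has [g] in both [laga] and [lag].
The alternation reflects intervocalic voicing: voiceless stops become voiced between vowels. /k/ is underlying.

/k/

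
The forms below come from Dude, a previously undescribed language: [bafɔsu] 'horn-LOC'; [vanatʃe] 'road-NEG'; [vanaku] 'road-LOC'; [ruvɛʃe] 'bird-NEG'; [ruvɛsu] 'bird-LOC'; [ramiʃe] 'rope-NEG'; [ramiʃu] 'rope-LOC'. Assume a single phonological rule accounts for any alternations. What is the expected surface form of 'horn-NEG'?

In [ruvɛʃe] and [ruvɛsu] the final segment of 'bird' alternates: [ʃ] ~ [s].
Compare 'rope', with invariant [ʃ] in [ramiʃe] and [ramiʃu]: an analysis with underlying /ʃ/ and a rule producing [s] before the LOC suffix would wrongly predict alternation here too.
The underlying segment must be /s/; /k/ and /s/ become palato-alveolar [tʃ] and [ʃ] before a front vowel, yielding [ʃ] there.
From [bafɔsu] the stem 'horn' is /bafɔs/; before a front vowel this yields [bafɔʃe].

[bafɔʃe]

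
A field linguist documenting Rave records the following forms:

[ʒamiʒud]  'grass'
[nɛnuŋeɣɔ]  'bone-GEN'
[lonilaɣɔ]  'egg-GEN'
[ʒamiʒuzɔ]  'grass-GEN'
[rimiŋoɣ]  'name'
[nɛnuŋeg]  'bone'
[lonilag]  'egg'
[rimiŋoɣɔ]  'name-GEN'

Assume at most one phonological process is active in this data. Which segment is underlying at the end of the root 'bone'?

In [nɛnuŋeɣɔ] and [nɛnuŋeg] the final segment of 'bone' alternates: [ɣ] ~ [g].
The stem 'name' ([rimiŋoɣɔ], [rimiŋoɣ]) shows [ɣ] unchanged in both environments, so [ɣ] cannot be basic with [g] derived in isolation.
The alternation reflects intervocalic spirantization: voiced stops become fricatives between vowels. /g/ is underlying.

/g/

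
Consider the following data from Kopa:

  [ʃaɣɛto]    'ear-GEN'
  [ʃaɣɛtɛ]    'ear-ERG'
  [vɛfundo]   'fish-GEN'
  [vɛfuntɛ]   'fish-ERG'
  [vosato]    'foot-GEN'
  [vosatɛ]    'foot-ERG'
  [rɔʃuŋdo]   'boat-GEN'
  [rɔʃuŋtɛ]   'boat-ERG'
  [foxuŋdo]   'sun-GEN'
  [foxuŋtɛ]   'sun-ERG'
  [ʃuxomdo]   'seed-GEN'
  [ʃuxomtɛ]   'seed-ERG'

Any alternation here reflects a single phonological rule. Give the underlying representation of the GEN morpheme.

/-do/

The GEN morpheme has two allomorphs, [-do] and [-to].
By contrast the ERG suffix keeps its initial [t] throughout — that segment must be underlying.
The GEN suffix is therefore /-do/ underlyingly, with post-vocalic devoicing: voiced stops become voiceless after a vowel.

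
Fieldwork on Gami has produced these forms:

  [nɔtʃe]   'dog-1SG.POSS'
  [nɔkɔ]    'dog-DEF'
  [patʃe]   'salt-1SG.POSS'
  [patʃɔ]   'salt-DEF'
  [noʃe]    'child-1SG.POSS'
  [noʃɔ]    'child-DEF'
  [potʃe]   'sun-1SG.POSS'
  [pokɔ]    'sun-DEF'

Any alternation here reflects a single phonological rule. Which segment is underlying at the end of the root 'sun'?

In [potʃe] and [pokɔ] the final segment of 'sun' alternates: [tʃ] ~ [k].
The stem 'salt' ([patʃe], [patʃɔ]) shows [tʃ] unchanged in both environments, so [tʃ] cannot be basic with [k] derived before the DEF suffix.
The underlying segment must be /k/; /k/ becomes palato-alveolar [tʃ] before a front vowel, yielding [tʃ] there.

/k/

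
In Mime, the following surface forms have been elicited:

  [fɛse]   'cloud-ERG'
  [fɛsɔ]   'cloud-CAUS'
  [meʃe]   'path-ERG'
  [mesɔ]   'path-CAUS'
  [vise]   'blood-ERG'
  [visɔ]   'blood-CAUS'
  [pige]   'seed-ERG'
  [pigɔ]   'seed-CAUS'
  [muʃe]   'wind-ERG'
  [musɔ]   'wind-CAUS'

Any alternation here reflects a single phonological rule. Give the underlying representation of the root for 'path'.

The root 'path' surfaces as [meʃe] and [mesɔ], with a stem-final [ʃ] ~ [s] alternation.
But 'blood' keeps [s] in both environments ([vise], [visɔ]), so there is no rule changing /s/ to [ʃ] before the ERG suffix.
So /ʃ/ is underlying, and a rule of depalatalization — palato-alveolar /ʃ/ becomes [s] when no front vowel follows — gives [s].
So 'path' = /meʃ/.

/meʃ/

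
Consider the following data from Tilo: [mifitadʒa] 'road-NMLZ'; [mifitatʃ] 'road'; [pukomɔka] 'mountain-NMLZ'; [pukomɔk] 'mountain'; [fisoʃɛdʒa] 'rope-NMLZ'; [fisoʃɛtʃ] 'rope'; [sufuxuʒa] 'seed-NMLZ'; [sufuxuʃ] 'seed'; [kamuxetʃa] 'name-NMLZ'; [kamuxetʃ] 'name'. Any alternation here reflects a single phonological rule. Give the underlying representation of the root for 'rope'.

/fisoʃɛdʒ/

The root 'rope' surfaces as [fisoʃɛdʒa] and [fisoʃɛtʃ], with a stem-final [dʒ] ~ [tʃ] alternation.
The stem 'name' ([kamuxetʃa], [kamuxetʃ]) shows [tʃ] unchanged in both environments, so [tʃ] cannot be basic with [dʒ] derived before the NMLZ suffix.
The alternation reflects word-final obstruent devoicing: voiced obstruents become voiceless word-finally. /dʒ/ is underlying.
The underlying form of 'rope' is therefore /fisoʃɛdʒ/.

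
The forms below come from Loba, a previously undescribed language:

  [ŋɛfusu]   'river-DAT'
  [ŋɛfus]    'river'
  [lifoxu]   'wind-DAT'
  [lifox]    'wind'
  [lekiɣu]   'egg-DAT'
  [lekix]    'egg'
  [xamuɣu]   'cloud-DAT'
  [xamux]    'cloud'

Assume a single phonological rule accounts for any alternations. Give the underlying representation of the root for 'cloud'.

In [xamuɣu] and [xamux] the final segment of 'cloud' alternates: [ɣ] ~ [x].
But 'wind' keeps [x] in both environments ([lifoxu], [lifox]), so there is no rule changing /x/ to [ɣ] before the DAT suffix.
The underlying segment must be /ɣ/; voiced obstruents become voiceless word-finally, yielding [x] there.

/xamuɣ/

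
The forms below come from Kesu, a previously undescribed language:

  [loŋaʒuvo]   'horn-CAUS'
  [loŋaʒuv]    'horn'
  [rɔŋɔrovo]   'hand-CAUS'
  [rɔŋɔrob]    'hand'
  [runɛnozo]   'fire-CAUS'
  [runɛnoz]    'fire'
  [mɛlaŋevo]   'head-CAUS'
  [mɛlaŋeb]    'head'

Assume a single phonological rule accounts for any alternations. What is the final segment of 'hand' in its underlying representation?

'hand' shows [v] ~ [b] at the end of the stem ([rɔŋɔrovo] vs [rɔŋɔrob]).
But 'horn' keeps [v] in both environments ([loŋaʒuvo], [loŋaʒuv]), so there is no rule changing /v/ to [b] in isolation.
So /b/ is underlying, and a rule of intervocalic spirantization — voiced stops become fricatives between vowels — gives [v].

/b/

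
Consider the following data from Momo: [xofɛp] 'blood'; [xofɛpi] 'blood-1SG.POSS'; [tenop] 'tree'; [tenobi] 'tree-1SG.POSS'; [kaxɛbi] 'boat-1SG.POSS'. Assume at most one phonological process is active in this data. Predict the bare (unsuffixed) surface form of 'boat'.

The stem for 'tree' ends in [p] in [tenop] but [b] in [tenobi].
Compare 'blood', with invariant [p] in [xofɛp] and [xofɛpi]: an analysis with underlying /p/ and a rule producing [b] before the 1SG.POSS suffix would wrongly predict alternation here too.
Therefore /b/ is basic and [p] is derived by word-final obstruent devoicing (voiced obstruents become voiceless word-finally).
From [kaxɛbi] the stem 'boat' is /kaxɛb/; word-finally this yields [kaxɛp].

[kaxɛp]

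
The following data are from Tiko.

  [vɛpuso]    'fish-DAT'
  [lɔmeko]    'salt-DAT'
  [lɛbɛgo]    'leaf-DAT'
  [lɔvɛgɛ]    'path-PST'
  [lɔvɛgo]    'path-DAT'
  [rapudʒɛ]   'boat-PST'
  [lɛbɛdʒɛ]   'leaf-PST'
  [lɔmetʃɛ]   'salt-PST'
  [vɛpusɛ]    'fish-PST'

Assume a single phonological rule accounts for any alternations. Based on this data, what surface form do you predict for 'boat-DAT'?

The stem for 'leaf' ends in [g] in [lɛbɛgo] but [dʒ] in [lɛbɛdʒɛ].
But 'path' keeps [g] in both environments ([lɔvɛgo], [lɔvɛgɛ]), so there is no rule changing /g/ to [dʒ] before the PST suffix.
The alternation reflects depalatalization: palato-alveolar /tʃ/ and /dʒ/ become [k] and [g] when no front vowel follows. /dʒ/ is underlying.
The one attested form of 'boat', [rapudʒɛ], shows underlying /rapudʒ/. Applying the same rule when no front vowel follows gives [rapugo].

[rapugo]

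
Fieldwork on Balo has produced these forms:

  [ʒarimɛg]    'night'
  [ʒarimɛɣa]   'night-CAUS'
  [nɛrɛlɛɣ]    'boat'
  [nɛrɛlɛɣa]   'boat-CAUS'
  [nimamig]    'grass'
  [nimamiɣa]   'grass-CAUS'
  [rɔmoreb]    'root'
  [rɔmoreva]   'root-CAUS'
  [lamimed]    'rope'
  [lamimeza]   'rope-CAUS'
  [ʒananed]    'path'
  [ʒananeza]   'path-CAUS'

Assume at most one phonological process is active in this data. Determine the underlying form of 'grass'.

/nimamig/

The stem for 'grass' ends in [g] in [nimamig] but [ɣ] in [nimamiɣa].
The stem 'boat' ([nɛrɛlɛɣ], [nɛrɛlɛɣa]) shows [ɣ] unchanged in both environments, so [ɣ] cannot be basic with [g] derived in isolation.
The underlying segment must be /g/; voiced stops become fricatives between vowels, yielding [ɣ] there.
So 'grass' = /nimamig/.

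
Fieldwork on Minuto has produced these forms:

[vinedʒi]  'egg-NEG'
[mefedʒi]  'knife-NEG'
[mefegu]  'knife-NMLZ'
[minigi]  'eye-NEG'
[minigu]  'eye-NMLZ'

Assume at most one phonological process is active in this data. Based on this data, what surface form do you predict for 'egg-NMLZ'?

[vinegu]

The root 'knife' surfaces as [mefedʒi] and [mefegu], with a stem-final [dʒ] ~ [g] alternation.
Compare 'eye', with invariant [g] in [minigi] and [minigu]: an analysis with underlying /g/ and a rule producing [dʒ] before the NEG suffix would wrongly predict alternation here too.
Therefore /dʒ/ is basic and [g] is derived by depalatalization (palato-alveolar /dʒ/ becomes [g] when no front vowel follows).
From [vinedʒi] the stem 'egg' is /vinedʒ/; when no front vowel follows this yields [vinegu].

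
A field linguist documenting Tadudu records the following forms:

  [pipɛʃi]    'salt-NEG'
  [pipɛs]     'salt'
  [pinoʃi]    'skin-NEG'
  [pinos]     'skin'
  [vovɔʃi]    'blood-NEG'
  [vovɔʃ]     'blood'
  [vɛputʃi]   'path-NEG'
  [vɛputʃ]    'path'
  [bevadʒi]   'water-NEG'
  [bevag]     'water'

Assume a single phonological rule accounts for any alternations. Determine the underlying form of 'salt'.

'salt' shows [ʃ] ~ [s] at the end of the stem ([pipɛʃi] vs [pipɛs]).
But 'blood' keeps [ʃ] in both environments ([vovɔʃi], [vovɔʃ]), so there is no rule changing /ʃ/ to [s] in isolation.
The underlying segment must be /s/; /g/ and /s/ become palato-alveolar [dʒ] and [ʃ] before a front vowel, yielding [ʃ] there.

/pipɛs/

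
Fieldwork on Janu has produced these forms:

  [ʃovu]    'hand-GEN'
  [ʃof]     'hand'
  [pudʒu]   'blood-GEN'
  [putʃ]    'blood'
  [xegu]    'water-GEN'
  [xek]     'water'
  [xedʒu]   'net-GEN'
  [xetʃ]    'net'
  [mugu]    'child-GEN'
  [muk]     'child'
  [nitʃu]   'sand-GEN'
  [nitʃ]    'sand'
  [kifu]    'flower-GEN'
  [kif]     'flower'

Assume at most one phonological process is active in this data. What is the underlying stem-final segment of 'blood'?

/dʒ/

The stem for 'blood' ends in [dʒ] in [pudʒu] but [tʃ] in [putʃ].
Compare 'sand', with invariant [tʃ] in [nitʃu] and [nitʃ]: an analysis with underlying /tʃ/ and a rule producing [dʒ] before the GEN suffix would wrongly predict alternation here too.
The alternation reflects word-final obstruent devoicing: voiced obstruents become voiceless word-finally. /dʒ/ is underlying.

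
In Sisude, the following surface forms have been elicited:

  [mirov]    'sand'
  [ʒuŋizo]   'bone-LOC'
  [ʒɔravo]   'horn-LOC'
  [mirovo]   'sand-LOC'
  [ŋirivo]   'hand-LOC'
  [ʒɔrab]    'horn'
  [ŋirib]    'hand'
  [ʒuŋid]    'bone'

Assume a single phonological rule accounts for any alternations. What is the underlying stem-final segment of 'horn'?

The stem for 'horn' ends in [b] in [ʒɔrab] but [v] in [ʒɔravo].
If /v/ were underlying and a rule turned it into [b] in isolation, 'sand' would also alternate; but it has [v] in both [mirov] and [mirovo].
The underlying segment must be /b/; voiced stops become fricatives between vowels, yielding [v] there.

/b/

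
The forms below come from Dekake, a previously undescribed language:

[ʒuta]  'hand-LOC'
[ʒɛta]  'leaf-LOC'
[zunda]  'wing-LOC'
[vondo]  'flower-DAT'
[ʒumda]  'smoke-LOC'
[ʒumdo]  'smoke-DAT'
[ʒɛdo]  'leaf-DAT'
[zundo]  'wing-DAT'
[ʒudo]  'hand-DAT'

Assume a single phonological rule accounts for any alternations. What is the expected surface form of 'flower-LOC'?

[vonda]

The LOC morpheme has two allomorphs, [-da] and [-ta].
The DAT suffix, which begins with [d], is invariant after every stem; so [d] is not altered by any rule here.
So the underlying form is /-ta/, and voiceless stops become voiced after a nasal.
After 'flower', which ends in a nasal, the suffix surfaces as [-da], giving [vonda].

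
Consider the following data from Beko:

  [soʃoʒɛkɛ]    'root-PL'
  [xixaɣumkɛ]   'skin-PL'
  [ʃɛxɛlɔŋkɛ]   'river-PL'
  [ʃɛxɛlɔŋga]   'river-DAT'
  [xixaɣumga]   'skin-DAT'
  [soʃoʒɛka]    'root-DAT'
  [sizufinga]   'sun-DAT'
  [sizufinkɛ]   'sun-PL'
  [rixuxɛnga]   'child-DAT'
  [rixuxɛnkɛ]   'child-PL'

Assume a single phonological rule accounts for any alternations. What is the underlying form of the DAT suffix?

/-ga/

The DAT suffix surfaces as [-ga] and [-ka], depending on the final segment of the stem.
By contrast the PL suffix keeps its initial [k] throughout — that segment must be underlying.
So the underlying form is /-ga/, and voiced stops become voiceless after a vowel.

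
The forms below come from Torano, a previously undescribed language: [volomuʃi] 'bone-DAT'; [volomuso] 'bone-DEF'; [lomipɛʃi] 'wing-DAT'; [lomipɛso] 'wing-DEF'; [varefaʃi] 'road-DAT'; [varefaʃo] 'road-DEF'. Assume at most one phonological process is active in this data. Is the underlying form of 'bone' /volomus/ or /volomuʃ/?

/volomus/

The stem for 'bone' ends in [ʃ] in [volomuʃi] but [s] in [volomuso].
But 'road' keeps [ʃ] in both environments ([varefaʃi], [varefaʃo]), so there is no rule changing /ʃ/ to [s] before the DEF suffix.
The alternation reflects palatalization before a front vowel: /s/ becomes palato-alveolar [ʃ] before a front vowel. /s/ is underlying.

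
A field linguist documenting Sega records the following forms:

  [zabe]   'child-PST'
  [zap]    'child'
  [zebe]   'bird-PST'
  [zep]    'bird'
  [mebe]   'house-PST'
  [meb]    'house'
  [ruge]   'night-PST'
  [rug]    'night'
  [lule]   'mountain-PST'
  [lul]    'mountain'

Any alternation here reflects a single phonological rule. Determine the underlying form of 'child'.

The root 'child' surfaces as [zabe] and [zap], with a stem-final [b] ~ [p] alternation.
If /b/ were underlying and a rule turned it into [p] in isolation, 'house' would also alternate; but it has [b] in both [mebe] and [meb].
The underlying segment must be /p/; voiceless stops become voiced between vowels, yielding [b] there.
So 'child' = /zap/.

/zap/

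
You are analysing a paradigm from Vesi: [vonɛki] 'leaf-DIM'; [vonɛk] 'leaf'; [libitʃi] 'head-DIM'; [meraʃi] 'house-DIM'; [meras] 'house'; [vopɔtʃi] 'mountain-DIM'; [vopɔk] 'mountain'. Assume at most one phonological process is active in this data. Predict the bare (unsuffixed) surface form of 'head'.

[libik]

'mountain' shows [tʃ] ~ [k] at the end of the stem ([vopɔtʃi] vs [vopɔk]).
Compare 'leaf', with invariant [k] in [vonɛki] and [vonɛk]: an analysis with underlying /k/ and a rule producing [tʃ] before the DIM suffix would wrongly predict alternation here too.
Therefore /tʃ/ is basic and [k] is derived by depalatalization (palato-alveolar /tʃ/ and /ʃ/ become [k] and [s] when no front vowel follows).
From [libitʃi] the stem 'head' is /libitʃ/; when no front vowel follows this yields [libik].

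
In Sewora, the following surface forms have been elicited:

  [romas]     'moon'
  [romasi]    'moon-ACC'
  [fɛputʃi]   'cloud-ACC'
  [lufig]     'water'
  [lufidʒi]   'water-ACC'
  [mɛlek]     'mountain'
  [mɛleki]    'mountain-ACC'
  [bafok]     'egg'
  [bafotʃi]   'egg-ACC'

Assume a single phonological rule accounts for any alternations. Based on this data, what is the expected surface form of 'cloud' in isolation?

[fɛpuk]

'egg' shows [k] ~ [tʃ] at the end of the stem ([bafok] vs [bafotʃi]).
Compare 'mountain', with invariant [k] in [mɛlek] and [mɛleki]: an analysis with underlying /k/ and a rule producing [tʃ] before the ACC suffix would wrongly predict alternation here too.
Therefore /tʃ/ is basic and [k] is derived by depalatalization (palato-alveolar /tʃ/ and /dʒ/ become [k] and [g] when no front vowel follows).
From [fɛputʃi] the stem 'cloud' is /fɛputʃ/; when no front vowel follows this yields [fɛpuk].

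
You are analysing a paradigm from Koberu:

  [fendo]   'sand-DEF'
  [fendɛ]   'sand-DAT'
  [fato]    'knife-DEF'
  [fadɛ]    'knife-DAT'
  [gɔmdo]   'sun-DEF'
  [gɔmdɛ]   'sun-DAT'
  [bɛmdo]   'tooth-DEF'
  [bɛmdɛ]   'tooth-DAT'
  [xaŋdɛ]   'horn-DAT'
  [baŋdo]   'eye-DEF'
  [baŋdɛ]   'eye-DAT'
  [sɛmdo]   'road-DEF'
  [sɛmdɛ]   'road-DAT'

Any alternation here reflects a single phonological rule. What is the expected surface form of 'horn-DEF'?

The DEF suffix surfaces as [-do] and [-to], depending on the final segment of the stem.
By contrast the DAT suffix keeps its initial [d] throughout — that segment must be underlying.
The DEF suffix is therefore /-to/ underlyingly, with post-nasal voicing: voiceless stops become voiced after a nasal.
After 'horn', which ends in a nasal, the suffix surfaces as [-do], giving [xaŋdo].

[xaŋdo]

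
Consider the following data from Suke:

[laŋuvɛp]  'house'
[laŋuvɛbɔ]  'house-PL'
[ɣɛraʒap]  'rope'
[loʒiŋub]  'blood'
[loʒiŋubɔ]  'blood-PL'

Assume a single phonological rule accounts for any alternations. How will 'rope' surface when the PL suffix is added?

'house' shows [p] ~ [b] at the end of the stem ([laŋuvɛp] vs [laŋuvɛbɔ]).
Compare 'blood', with invariant [b] in [loʒiŋub] and [loʒiŋubɔ]: an analysis with underlying /b/ and a rule producing [p] in isolation would wrongly predict alternation here too.
The alternation reflects intervocalic voicing: voiceless stops become voiced between vowels. /p/ is underlying.
From [ɣɛraʒap] the stem 'rope' is /ɣɛraʒap/; between vowels this yields [ɣɛraʒabɔ].

[ɣɛraʒabɔ]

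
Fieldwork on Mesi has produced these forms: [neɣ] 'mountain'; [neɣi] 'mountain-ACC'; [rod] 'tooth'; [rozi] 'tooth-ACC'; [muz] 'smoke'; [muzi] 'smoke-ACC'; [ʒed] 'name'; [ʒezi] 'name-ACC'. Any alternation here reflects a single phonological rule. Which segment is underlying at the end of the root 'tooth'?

/d/

'tooth' shows [d] ~ [z] at the end of the stem ([rod] vs [rozi]).
The stem 'smoke' ([muz], [muzi]) shows [z] unchanged in both environments, so [z] cannot be basic with [d] derived in isolation.
Therefore /d/ is basic and [z] is derived by intervocalic spirantization (voiced stops become fricatives between vowels).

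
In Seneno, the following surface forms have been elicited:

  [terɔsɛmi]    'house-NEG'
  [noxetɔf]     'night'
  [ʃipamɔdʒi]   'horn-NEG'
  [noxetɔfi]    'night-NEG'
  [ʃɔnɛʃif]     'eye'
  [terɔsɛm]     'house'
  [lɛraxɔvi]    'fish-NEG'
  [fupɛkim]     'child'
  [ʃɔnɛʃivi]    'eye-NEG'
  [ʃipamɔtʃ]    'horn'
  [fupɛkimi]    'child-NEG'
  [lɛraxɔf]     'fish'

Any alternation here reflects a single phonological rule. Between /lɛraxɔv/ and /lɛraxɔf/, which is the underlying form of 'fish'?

'fish' shows [v] ~ [f] at the end of the stem ([lɛraxɔvi] vs [lɛraxɔf]).
Compare 'night', with invariant [f] in [noxetɔfi] and [noxetɔf]: an analysis with underlying /f/ and a rule producing [v] before the NEG suffix would wrongly predict alternation here too.
Therefore /v/ is basic and [f] is derived by word-final obstruent devoicing (voiced obstruents become voiceless word-finally).

/lɛraxɔv/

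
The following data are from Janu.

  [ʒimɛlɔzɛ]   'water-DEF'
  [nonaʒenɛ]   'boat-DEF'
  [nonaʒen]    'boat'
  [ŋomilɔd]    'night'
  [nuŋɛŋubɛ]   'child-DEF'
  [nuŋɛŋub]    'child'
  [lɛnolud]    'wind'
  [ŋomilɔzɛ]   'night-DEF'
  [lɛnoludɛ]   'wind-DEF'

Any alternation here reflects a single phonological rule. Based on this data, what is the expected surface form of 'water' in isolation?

[ʒimɛlɔd]

'night' shows [d] ~ [z] at the end of the stem ([ŋomilɔd] vs [ŋomilɔzɛ]).
The stem 'wind' ([lɛnolud], [lɛnoludɛ]) shows [d] unchanged in both environments, so [d] cannot be basic with [z] derived before the DEF suffix.
The underlying segment must be /z/; voiced fricatives become stops word-finally, yielding [d] there.
The one attested form of 'water', [ʒimɛlɔzɛ], shows underlying /ʒimɛlɔz/. Applying the same rule word-finally gives [ʒimɛlɔd].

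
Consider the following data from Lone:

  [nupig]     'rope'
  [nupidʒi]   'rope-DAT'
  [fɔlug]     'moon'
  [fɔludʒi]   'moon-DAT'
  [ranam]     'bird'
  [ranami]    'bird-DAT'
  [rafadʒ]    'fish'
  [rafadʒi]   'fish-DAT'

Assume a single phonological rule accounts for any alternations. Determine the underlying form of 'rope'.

'rope' shows [g] ~ [dʒ] at the end of the stem ([nupig] vs [nupidʒi]).
Compare 'fish', with invariant [dʒ] in [rafadʒ] and [rafadʒi]: an analysis with underlying /dʒ/ and a rule producing [g] in isolation would wrongly predict alternation here too.
So /g/ is underlying, and a rule of palatalization before a front vowel — /g/ becomes palato-alveolar [dʒ] before a front vowel — gives [dʒ].
So 'rope' = /nupig/.

/nupig/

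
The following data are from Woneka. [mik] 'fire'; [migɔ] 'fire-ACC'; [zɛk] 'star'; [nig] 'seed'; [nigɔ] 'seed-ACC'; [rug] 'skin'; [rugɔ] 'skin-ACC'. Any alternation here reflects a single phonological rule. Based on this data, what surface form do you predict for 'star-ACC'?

[zɛgɔ]

'fire' shows [k] ~ [g] at the end of the stem ([mik] vs [migɔ]).
But 'skin' keeps [g] in both environments ([rug], [rugɔ]), so there is no rule changing /g/ to [k] in isolation.
So /k/ is underlying, and a rule of intervocalic voicing — voiceless stops become voiced between vowels — gives [g].
The one attested form of 'star', [zɛk], shows underlying /zɛk/. Applying the same rule between vowels gives [zɛgɔ].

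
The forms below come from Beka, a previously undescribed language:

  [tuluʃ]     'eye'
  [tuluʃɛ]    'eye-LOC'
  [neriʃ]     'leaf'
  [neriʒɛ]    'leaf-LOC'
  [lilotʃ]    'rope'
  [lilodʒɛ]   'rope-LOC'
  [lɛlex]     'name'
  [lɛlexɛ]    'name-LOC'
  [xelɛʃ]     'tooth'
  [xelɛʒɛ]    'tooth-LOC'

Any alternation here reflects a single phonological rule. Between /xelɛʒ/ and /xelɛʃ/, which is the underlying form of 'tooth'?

/xelɛʒ/

The root 'tooth' surfaces as [xelɛʃ] and [xelɛʒɛ], with a stem-final [ʃ] ~ [ʒ] alternation.
The stem 'eye' ([tuluʃ], [tuluʃɛ]) shows [ʃ] unchanged in both environments, so [ʃ] cannot be basic with [ʒ] derived before the LOC suffix.
The underlying segment must be /ʒ/; voiced obstruents become voiceless word-finally, yielding [ʃ] there.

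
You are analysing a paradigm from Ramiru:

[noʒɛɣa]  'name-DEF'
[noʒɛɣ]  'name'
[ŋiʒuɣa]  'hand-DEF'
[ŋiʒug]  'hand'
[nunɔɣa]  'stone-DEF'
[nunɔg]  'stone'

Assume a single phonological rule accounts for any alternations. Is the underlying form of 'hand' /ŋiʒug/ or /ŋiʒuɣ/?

The stem for 'hand' ends in [ɣ] in [ŋiʒuɣa] but [g] in [ŋiʒug].
If /ɣ/ were underlying and a rule turned it into [g] in isolation, 'name' would also alternate; but it has [ɣ] in both [noʒɛɣa] and [noʒɛɣ].
The alternation reflects intervocalic spirantization: voiced stops become fricatives between vowels. /g/ is underlying.

/ŋiʒug/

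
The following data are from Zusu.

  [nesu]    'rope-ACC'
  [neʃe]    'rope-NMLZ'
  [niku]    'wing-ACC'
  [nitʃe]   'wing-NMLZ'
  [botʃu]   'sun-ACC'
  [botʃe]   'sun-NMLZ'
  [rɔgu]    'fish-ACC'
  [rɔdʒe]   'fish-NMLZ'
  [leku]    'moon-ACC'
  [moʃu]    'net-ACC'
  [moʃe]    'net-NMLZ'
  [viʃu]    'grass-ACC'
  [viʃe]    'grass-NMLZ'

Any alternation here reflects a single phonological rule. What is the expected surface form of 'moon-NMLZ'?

[letʃe]

In [niku] and [nitʃe] the final segment of 'wing' alternates: [k] ~ [tʃ].
Compare 'sun', with invariant [tʃ] in [botʃu] and [botʃe]: an analysis with underlying /tʃ/ and a rule producing [k] before the ACC suffix would wrongly predict alternation here too.
Therefore /k/ is basic and [tʃ] is derived by palatalization before a front vowel (/k/, /g/ and /s/ become palato-alveolar [tʃ], [dʒ] and [ʃ] before a front vowel).
The one attested form of 'moon', [leku], shows underlying /lek/. Applying the same rule before a front vowel gives [letʃe].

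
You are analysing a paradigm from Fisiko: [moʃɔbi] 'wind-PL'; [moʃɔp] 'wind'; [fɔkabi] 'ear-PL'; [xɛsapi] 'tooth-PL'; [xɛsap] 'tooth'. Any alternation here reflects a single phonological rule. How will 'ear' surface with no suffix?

[fɔkap]

'wind' shows [b] ~ [p] at the end of the stem ([moʃɔbi] vs [moʃɔp]).
If /p/ were underlying and a rule turned it into [b] before the PL suffix, 'tooth' would also alternate; but it has [p] in both [xɛsapi] and [xɛsap].
The underlying segment must be /b/; voiced obstruents become voiceless word-finally, yielding [p] there.
The one attested form of 'ear', [fɔkabi], shows underlying /fɔkab/. Applying the same rule word-finally gives [fɔkap].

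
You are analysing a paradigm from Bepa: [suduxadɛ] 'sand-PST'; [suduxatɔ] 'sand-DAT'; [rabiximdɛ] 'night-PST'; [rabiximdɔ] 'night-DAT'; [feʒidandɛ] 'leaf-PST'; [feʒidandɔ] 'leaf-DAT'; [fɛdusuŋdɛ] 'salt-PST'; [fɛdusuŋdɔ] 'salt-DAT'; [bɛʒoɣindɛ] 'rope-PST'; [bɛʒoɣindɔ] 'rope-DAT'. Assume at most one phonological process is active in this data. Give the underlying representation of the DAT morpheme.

/-tɔ/

The DAT suffix surfaces as [-dɔ] and [-tɔ], depending on the final segment of the stem.
The PST suffix, which begins with [d], is invariant after every stem; so [d] is not altered by any rule here.
So the underlying form is /-tɔ/, and voiceless stops become voiced after a nasal.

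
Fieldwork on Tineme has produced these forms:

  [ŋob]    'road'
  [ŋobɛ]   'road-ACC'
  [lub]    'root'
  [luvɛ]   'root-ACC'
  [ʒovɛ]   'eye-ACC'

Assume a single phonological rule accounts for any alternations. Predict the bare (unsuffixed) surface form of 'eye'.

[ʒob]

The stem for 'root' ends in [b] in [lub] but [v] in [luvɛ].
Compare 'road', with invariant [b] in [ŋob] and [ŋobɛ]: an analysis with underlying /b/ and a rule producing [v] before the ACC suffix would wrongly predict alternation here too.
Therefore /v/ is basic and [b] is derived by word-final hardening (voiced fricatives become stops word-finally).
From [ʒovɛ] the stem 'eye' is /ʒov/; word-finally this yields [ʒob].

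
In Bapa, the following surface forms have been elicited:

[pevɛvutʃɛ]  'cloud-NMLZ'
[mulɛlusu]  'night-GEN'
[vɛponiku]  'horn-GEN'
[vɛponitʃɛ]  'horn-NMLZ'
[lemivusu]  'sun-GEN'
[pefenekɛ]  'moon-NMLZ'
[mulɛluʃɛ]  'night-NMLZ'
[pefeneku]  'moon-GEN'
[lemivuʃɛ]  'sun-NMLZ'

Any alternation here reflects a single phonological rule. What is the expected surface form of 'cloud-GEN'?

[pevɛvuku]

'horn' shows [k] ~ [tʃ] at the end of the stem ([vɛponiku] vs [vɛponitʃɛ]).
If /k/ were underlying and a rule turned it into [tʃ] before the NMLZ suffix, 'moon' would also alternate; but it has [k] in both [pefeneku] and [pefenekɛ].
So /tʃ/ is underlying, and a rule of depalatalization — palato-alveolar /tʃ/ and /ʃ/ become [k] and [s] when no front vowel follows — gives [k].
From [pevɛvutʃɛ] the stem 'cloud' is /pevɛvutʃ/; when no front vowel follows this yields [pevɛvuku].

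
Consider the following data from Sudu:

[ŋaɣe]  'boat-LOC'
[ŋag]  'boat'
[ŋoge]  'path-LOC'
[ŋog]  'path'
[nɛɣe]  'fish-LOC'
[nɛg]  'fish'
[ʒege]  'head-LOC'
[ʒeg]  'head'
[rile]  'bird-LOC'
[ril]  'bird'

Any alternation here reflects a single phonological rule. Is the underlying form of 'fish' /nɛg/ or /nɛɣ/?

The stem for 'fish' ends in [ɣ] in [nɛɣe] but [g] in [nɛg].
Compare 'path', with invariant [g] in [ŋoge] and [ŋog]: an analysis with underlying /g/ and a rule producing [ɣ] before the LOC suffix would wrongly predict alternation here too.
The alternation reflects word-final hardening: voiced fricatives become stops word-finally. /ɣ/ is underlying.

/nɛɣ/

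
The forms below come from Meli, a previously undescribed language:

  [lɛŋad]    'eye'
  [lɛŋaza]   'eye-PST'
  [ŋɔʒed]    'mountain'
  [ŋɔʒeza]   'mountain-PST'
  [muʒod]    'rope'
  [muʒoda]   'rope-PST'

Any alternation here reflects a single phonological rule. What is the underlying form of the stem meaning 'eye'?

/lɛŋaz/

In [lɛŋad] and [lɛŋaza] the final segment of 'eye' alternates: [d] ~ [z].
If /d/ were underlying and a rule turned it into [z] before the PST suffix, 'rope' would also alternate; but it has [d] in both [muʒod] and [muʒoda].
Therefore /z/ is basic and [d] is derived by word-final hardening (voiced fricatives become stops word-finally).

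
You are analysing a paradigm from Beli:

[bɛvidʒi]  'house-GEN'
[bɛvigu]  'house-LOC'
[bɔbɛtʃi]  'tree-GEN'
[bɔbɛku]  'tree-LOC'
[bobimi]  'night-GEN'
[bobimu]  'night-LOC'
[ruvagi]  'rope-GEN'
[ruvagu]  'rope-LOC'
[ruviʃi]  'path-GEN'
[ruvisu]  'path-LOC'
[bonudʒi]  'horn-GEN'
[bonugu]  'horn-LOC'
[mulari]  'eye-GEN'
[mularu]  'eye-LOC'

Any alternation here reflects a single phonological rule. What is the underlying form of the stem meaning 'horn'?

The root 'horn' surfaces as [bonudʒi] and [bonugu], with a stem-final [dʒ] ~ [g] alternation.
Compare 'rope', with invariant [g] in [ruvagi] and [ruvagu]: an analysis with underlying /g/ and a rule producing [dʒ] before the GEN suffix would wrongly predict alternation here too.
The alternation reflects depalatalization: palato-alveolar /tʃ/, /dʒ/ and /ʃ/ become [k], [g] and [s] when no front vowel follows. /dʒ/ is underlying.

/bonudʒ/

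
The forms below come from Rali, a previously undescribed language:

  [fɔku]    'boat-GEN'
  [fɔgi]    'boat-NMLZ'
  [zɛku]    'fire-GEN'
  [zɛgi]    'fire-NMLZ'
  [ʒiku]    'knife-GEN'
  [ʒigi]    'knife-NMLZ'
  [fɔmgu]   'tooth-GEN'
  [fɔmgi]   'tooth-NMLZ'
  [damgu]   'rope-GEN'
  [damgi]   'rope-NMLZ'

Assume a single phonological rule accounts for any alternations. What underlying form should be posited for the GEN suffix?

/-ku/

The GEN morpheme has two allomorphs, [-gu] and [-ku].
The NMLZ suffix, which begins with [g], is invariant after every stem; so [g] is not altered by any rule here.
The GEN suffix is therefore /-ku/ underlyingly, with post-nasal voicing: voiceless stops become voiced after a nasal.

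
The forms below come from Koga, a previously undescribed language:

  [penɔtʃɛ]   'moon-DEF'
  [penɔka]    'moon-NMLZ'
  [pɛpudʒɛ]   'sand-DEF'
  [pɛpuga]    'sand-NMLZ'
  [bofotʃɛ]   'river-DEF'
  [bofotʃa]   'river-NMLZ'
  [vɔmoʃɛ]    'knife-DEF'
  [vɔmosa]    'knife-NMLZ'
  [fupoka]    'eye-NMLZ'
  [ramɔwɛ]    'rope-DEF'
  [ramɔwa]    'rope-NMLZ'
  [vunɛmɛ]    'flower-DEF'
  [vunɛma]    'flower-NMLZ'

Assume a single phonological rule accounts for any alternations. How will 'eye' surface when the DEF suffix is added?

[fupotʃɛ]

In [penɔtʃɛ] and [penɔka] the final segment of 'moon' alternates: [tʃ] ~ [k].
If /tʃ/ were underlying and a rule turned it into [k] before the NMLZ suffix, 'river' would also alternate; but it has [tʃ] in both [bofotʃɛ] and [bofotʃa].
The underlying segment must be /k/; /k/, /g/ and /s/ become palato-alveolar [tʃ], [dʒ] and [ʃ] before a front vowel, yielding [tʃ] there.
From [fupoka] the stem 'eye' is /fupok/; before a front vowel this yields [fupotʃɛ].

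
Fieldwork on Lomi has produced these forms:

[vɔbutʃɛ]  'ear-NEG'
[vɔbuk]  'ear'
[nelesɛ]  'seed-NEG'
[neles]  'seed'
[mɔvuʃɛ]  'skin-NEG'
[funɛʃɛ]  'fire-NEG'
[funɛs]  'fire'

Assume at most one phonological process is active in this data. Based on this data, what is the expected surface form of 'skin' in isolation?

[mɔvus]

The root 'fire' surfaces as [funɛʃɛ] and [funɛs], with a stem-final [ʃ] ~ [s] alternation.
But 'seed' keeps [s] in both environments ([nelesɛ], [neles]), so there is no rule changing /s/ to [ʃ] before the NEG suffix.
The alternation reflects depalatalization: palato-alveolar /tʃ/ and /ʃ/ become [k] and [s] when no front vowel follows. /ʃ/ is underlying.
From [mɔvuʃɛ] the stem 'skin' is /mɔvuʃ/; when no front vowel follows this yields [mɔvus].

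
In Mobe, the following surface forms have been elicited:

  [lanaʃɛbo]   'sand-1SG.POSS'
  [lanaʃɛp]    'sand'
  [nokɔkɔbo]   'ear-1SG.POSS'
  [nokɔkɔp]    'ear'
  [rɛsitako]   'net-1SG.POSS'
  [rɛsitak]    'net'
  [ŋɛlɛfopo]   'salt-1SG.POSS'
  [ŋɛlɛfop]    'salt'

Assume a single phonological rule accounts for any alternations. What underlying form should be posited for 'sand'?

In [lanaʃɛbo] and [lanaʃɛp] the final segment of 'sand' alternates: [b] ~ [p].
Compare 'salt', with invariant [p] in [ŋɛlɛfopo] and [ŋɛlɛfop]: an analysis with underlying /p/ and a rule producing [b] before the 1SG.POSS suffix would wrongly predict alternation here too.
The underlying segment must be /b/; voiced obstruents become voiceless word-finally, yielding [p] there.
The underlying form of 'sand' is therefore /lanaʃɛb/.

/lanaʃɛb/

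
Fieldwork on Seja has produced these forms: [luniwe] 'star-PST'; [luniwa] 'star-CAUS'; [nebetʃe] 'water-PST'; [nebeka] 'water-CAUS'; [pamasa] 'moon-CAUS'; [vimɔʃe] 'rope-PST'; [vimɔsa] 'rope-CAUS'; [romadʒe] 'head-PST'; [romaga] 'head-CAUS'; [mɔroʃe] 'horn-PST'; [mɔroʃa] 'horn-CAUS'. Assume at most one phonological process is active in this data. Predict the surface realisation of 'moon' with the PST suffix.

The root 'rope' surfaces as [vimɔʃe] and [vimɔsa], with a stem-final [ʃ] ~ [s] alternation.
The stem 'horn' ([mɔroʃe], [mɔroʃa]) shows [ʃ] unchanged in both environments, so [ʃ] cannot be basic with [s] derived before the CAUS suffix.
The alternation reflects palatalization before a front vowel: /k/, /g/ and /s/ become palato-alveolar [tʃ], [dʒ] and [ʃ] before a front vowel. /s/ is underlying.
From [pamasa] the stem 'moon' is /pamas/; before a front vowel this yields [pamaʃe].

[pamaʃe]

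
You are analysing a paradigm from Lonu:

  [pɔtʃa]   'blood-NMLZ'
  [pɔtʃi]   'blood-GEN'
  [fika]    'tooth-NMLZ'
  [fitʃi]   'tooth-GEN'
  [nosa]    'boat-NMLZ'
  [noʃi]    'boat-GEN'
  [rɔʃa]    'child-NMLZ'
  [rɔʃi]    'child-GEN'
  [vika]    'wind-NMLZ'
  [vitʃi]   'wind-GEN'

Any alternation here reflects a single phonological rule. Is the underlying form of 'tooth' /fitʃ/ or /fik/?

'tooth' shows [k] ~ [tʃ] at the end of the stem ([fika] vs [fitʃi]).
Compare 'blood', with invariant [tʃ] in [pɔtʃa] and [pɔtʃi]: an analysis with underlying /tʃ/ and a rule producing [k] before the NMLZ suffix would wrongly predict alternation here too.
Therefore /k/ is basic and [tʃ] is derived by palatalization before a front vowel (/k/ and /s/ become palato-alveolar [tʃ] and [ʃ] before a front vowel).

/fik/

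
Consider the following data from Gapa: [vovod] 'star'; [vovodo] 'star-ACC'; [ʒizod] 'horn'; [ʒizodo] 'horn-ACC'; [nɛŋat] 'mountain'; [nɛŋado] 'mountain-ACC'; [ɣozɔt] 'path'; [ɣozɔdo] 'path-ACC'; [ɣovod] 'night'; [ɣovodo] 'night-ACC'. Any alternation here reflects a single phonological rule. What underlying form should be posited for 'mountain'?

In [nɛŋat] and [nɛŋado] the final segment of 'mountain' alternates: [t] ~ [d].
But 'night' keeps [d] in both environments ([ɣovod], [ɣovodo]), so there is no rule changing /d/ to [t] in isolation.
The underlying segment must be /t/; voiceless stops become voiced between vowels, yielding [d] there.

/nɛŋat/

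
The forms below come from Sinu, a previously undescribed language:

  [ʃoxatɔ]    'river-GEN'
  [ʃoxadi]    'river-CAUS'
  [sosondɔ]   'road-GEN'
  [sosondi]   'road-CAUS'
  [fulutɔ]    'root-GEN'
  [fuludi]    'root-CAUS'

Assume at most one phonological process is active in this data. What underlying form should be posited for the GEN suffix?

/-tɔ/

The GEN suffix surfaces as [-dɔ] and [-tɔ], depending on the final segment of the stem.
The CAUS suffix, which begins with [d], is invariant after every stem; so [d] is not altered by any rule here.
So the underlying form is /-tɔ/, and voiceless stops become voiced after a nasal.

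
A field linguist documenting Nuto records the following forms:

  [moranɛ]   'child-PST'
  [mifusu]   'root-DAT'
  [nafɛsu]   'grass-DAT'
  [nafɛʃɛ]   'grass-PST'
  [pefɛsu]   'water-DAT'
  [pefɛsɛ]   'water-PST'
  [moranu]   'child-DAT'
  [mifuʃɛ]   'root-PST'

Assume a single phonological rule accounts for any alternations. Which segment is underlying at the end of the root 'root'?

/ʃ/

In [mifusu] and [mifuʃɛ] the final segment of 'root' alternates: [s] ~ [ʃ].
Compare 'water', with invariant [s] in [pefɛsu] and [pefɛsɛ]: an analysis with underlying /s/ and a rule producing [ʃ] before the PST suffix would wrongly predict alternation here too.
So /ʃ/ is underlying, and a rule of depalatalization — palato-alveolar /ʃ/ becomes [s] when no front vowel follows — gives [s].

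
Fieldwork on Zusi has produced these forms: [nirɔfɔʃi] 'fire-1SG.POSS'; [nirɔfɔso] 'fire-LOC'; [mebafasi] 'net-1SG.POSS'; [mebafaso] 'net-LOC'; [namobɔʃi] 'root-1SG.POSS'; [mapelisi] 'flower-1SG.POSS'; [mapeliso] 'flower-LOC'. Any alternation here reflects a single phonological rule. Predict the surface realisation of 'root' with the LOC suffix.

[namobɔso]

In [nirɔfɔʃi] and [nirɔfɔso] the final segment of 'fire' alternates: [ʃ] ~ [s].
Compare 'net', with invariant [s] in [mebafasi] and [mebafaso]: an analysis with underlying /s/ and a rule producing [ʃ] before the 1SG.POSS suffix would wrongly predict alternation here too.
So /ʃ/ is underlying, and a rule of depalatalization — palato-alveolar /ʃ/ becomes [s] when no front vowel follows — gives [s].
The one attested form of 'root', [namobɔʃi], shows underlying /namobɔʃ/. Applying the same rule when no front vowel follows gives [namobɔso].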